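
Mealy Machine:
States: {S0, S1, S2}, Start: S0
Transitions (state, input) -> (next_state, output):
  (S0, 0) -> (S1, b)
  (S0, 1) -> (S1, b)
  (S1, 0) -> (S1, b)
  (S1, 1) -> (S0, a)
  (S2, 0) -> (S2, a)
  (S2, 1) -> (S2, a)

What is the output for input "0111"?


Step-by-step:
  (S0, 0) -> (S1, b)
  (S1, 1) -> (S0, a)
  (S0, 1) -> (S1, b)
  (S1, 1) -> (S0, a)

"baba"


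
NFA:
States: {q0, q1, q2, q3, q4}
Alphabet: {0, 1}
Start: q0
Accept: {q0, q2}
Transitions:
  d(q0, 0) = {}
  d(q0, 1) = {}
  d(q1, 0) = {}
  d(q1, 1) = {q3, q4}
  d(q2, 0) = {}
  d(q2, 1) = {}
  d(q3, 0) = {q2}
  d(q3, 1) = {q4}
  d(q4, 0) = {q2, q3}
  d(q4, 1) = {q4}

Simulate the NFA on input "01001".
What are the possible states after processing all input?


Start: {q0}
  --0--> {}
  --1--> {}
  --0--> {}
  --0--> {}
  --1--> {}

{} (empty set, no valid transitions)


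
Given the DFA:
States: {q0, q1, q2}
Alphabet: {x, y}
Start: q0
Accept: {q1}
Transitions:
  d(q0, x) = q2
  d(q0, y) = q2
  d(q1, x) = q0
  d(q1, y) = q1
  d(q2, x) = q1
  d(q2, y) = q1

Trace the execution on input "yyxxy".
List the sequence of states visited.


Input: yyxxy
d(q0, y) = q2
d(q2, y) = q1
d(q1, x) = q0
d(q0, x) = q2
d(q2, y) = q1


q0 -> q2 -> q1 -> q0 -> q2 -> q1


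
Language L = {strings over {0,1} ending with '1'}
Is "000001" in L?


last symbol = '1'

Yes, "000001" is in L


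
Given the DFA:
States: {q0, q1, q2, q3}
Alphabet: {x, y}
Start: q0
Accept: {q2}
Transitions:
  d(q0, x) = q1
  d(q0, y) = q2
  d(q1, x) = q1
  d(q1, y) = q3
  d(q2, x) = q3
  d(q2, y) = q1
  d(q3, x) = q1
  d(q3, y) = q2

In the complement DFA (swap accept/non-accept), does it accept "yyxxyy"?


Trace: q0 -> q2 -> q1 -> q1 -> q1 -> q3 -> q2
Final: q2
Original accept: {q2}
Complement: q2 is in original accept

No, complement rejects (original accepts)


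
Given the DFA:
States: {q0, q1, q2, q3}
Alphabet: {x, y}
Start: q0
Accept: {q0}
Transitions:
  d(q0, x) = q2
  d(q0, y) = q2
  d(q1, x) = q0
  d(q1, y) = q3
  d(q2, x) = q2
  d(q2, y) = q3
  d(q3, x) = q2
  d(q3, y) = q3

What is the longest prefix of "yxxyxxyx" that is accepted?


Run the DFA, marking each prefix where the state is accepting:
  "" -> q0 [accept]
  "y" -> q2 [reject]
  "yx" -> q2 [reject]
  "yxx" -> q2 [reject]
  "yxxy" -> q3 [reject]
  "yxxyx" -> q2 [reject]
  "yxxyxx" -> q2 [reject]
  "yxxyxxy" -> q3 [reject]
  "yxxyxxyx" -> q2 [reject]

""


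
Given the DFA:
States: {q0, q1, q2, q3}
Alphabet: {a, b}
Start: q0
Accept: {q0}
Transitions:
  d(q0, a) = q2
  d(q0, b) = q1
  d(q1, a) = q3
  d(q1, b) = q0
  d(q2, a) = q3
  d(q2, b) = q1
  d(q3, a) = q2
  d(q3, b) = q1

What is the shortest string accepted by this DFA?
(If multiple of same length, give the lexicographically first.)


BFS by string length (lex-first path to each state shown):
  len 0: q0<-""
Found accept state at length 0.

"" (empty string)


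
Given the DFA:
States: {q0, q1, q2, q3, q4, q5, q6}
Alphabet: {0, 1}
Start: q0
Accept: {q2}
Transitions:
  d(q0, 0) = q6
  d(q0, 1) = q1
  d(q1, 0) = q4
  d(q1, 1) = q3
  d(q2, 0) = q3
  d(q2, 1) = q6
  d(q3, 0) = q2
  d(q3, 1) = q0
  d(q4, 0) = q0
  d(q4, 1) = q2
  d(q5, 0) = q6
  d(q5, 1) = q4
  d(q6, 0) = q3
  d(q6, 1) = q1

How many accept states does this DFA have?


Accept states listed: {q2}
Counting: q2(1)

1


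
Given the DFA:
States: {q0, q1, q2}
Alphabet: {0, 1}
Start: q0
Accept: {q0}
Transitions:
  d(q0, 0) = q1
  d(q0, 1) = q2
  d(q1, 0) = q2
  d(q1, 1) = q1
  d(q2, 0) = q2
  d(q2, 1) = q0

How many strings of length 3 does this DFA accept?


Enumerating all length-3 strings:
  "000" -> q2 [reject]
  "001" -> q0 [accept]
  "010" -> q2 [reject]
  "011" -> q1 [reject]
  "100" -> q2 [reject]
  "101" -> q0 [accept]
  "110" -> q1 [reject]
  "111" -> q2 [reject]

2 out of 8


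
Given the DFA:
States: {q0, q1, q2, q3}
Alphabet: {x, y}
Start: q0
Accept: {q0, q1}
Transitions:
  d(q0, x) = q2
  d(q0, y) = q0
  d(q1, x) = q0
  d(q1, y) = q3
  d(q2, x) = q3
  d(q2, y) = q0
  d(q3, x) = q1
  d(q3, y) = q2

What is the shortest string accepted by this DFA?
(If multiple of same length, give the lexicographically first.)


BFS by string length (lex-first path to each state shown):
  len 0: q0<-""
Found accept state at length 0.

"" (empty string)


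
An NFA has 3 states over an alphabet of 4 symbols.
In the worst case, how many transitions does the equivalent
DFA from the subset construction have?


Subset construction: one DFA state per subset of NFA states = 2^3 = 8 states.
Each DFA state has 4 outgoing transitions: 8 * 4 = 32

32


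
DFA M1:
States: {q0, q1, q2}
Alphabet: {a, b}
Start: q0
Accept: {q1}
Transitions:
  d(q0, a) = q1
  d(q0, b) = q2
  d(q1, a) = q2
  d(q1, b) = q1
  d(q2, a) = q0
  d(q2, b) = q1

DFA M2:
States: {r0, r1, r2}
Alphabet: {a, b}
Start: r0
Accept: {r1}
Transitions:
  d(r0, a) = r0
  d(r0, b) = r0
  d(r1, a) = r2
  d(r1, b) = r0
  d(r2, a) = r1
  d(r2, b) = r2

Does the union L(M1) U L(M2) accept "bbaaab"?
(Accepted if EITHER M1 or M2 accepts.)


M1: final=q1 accepted=True
M2: final=r0 accepted=False

Yes, union accepts


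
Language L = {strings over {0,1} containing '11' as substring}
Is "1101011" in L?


'11' occurs at index 0

Yes, "1101011" is in L


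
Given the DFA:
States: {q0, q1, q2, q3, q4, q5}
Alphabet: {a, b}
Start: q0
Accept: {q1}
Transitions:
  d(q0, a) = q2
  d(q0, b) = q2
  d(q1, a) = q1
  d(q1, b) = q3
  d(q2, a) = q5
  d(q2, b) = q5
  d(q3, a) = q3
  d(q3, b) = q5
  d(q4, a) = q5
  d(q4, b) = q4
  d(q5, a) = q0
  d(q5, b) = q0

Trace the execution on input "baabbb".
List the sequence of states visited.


Input: baabbb
d(q0, b) = q2
d(q2, a) = q5
d(q5, a) = q0
d(q0, b) = q2
d(q2, b) = q5
d(q5, b) = q0


q0 -> q2 -> q5 -> q0 -> q2 -> q5 -> q0


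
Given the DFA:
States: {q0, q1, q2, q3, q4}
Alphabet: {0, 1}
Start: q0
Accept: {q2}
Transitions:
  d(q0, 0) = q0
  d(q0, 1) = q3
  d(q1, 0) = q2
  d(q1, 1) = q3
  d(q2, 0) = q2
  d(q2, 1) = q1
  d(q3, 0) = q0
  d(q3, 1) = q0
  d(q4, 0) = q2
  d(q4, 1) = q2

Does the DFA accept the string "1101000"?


Trace: q0 -> q3 -> q0 -> q0 -> q3 -> q0 -> q0 -> q0
Final state: q0
Accept states: {q2}

No, rejected (final state q0 is not an accept state)


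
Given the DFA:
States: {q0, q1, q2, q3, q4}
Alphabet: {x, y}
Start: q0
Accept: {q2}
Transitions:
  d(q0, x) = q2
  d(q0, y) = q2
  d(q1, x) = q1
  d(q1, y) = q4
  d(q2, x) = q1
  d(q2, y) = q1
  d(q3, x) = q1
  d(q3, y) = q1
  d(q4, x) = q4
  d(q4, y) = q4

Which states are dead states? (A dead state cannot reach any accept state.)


Forward reachability from each state:
  q0 -> reaches accept state q2 (live)
  q1 -> reaches {q1, q4}, no accept state (dead)
  q2 -> reaches accept state q2 (live)
  q3 -> reaches {q1, q3, q4}, no accept state (dead)
  q4 -> reaches {q4}, no accept state (dead)

{q1, q3, q4}


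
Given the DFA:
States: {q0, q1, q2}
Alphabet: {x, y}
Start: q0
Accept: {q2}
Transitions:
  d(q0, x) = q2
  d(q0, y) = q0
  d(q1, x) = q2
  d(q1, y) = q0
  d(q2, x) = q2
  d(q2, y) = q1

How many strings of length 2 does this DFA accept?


Enumerating all length-2 strings:
  "xx" -> q2 [accept]
  "xy" -> q1 [reject]
  "yx" -> q2 [accept]
  "yy" -> q0 [reject]

2 out of 4


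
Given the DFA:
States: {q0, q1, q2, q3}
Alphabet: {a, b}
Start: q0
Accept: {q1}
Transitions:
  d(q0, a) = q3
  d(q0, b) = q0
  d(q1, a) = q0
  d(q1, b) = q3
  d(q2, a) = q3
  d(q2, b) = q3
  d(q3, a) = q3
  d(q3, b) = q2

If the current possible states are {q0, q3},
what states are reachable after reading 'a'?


Apply transition on 'a' from each current state:
  d(q0, a) = q3
  d(q3, a) = q3

{q3}


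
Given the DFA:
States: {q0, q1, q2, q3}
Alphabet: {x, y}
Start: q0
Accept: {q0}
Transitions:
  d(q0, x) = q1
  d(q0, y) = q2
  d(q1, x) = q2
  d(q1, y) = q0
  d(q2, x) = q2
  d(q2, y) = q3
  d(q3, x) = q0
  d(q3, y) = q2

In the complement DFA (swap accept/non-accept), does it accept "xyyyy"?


Trace: q0 -> q1 -> q0 -> q2 -> q3 -> q2
Final: q2
Original accept: {q0}
Complement: q2 is not in original accept

Yes, complement accepts (original rejects)


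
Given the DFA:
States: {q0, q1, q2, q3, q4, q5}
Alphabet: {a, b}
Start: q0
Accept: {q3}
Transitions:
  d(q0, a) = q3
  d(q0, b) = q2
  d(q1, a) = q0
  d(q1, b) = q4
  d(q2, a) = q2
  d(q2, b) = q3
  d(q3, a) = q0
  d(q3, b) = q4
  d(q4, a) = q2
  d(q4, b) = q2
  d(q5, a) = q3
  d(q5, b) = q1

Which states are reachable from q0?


BFS from q0:
  layer 0: {q0}
  layer 1: {q2, q3}
  layer 2: {q4}

{q0, q2, q3, q4}


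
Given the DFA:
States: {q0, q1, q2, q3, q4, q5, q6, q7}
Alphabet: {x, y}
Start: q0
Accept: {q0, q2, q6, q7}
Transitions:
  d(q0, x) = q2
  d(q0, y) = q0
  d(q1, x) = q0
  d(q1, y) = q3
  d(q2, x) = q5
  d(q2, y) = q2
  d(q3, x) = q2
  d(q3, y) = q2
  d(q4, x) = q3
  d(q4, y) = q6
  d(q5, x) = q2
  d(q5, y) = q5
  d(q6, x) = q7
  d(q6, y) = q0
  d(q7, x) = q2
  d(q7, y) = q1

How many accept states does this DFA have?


Accept states listed: {q0, q2, q6, q7}
Counting: q0(1) q2(2) q6(3) q7(4)

4


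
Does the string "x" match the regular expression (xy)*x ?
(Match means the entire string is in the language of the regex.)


|string| = 1; first = 'x'; last = 'x'

Yes, "x" matches (xy)*x


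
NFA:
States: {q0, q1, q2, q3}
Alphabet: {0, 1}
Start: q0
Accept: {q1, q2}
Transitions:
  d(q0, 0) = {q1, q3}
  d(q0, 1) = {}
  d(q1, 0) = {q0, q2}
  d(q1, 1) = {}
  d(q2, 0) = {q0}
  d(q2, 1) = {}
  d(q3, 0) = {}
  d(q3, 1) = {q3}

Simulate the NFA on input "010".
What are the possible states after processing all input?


Start: {q0}
  --0--> {q1, q3}
  --1--> {q3}
  --0--> {}

{} (empty set, no valid transitions)


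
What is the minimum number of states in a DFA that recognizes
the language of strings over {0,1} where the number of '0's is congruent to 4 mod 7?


States track (count of '0') mod 7.
Need 7 states: one per remainder 0..6; accept = remainder 4.

7


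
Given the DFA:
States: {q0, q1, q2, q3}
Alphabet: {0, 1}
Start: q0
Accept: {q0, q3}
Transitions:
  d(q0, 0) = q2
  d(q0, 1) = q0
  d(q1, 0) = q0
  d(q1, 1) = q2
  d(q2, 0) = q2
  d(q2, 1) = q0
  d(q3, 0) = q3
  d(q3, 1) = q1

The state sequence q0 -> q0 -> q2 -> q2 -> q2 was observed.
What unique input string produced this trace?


Trace back each transition to find the symbol:
  q0 --[1]--> q0
  q0 --[0]--> q2
  q2 --[0]--> q2
  q2 --[0]--> q2

"1000"


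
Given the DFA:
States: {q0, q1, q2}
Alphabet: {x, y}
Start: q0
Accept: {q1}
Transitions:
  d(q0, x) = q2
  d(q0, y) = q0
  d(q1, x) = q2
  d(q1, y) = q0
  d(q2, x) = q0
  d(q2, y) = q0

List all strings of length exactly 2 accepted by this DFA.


All strings of length 2: 4 total
Accepted: 0

None


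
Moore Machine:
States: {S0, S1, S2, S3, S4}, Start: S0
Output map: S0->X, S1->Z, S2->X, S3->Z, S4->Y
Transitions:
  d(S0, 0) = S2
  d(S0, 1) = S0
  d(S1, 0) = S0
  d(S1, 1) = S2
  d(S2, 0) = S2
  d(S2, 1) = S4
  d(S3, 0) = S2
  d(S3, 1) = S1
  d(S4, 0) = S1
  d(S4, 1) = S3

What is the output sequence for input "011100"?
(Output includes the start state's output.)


Start: S0 (output X)
  --0--> S2 (output X)
  --1--> S4 (output Y)
  --1--> S3 (output Z)
  --1--> S1 (output Z)
  --0--> S0 (output X)
  --0--> S2 (output X)

"XXYZZXX"


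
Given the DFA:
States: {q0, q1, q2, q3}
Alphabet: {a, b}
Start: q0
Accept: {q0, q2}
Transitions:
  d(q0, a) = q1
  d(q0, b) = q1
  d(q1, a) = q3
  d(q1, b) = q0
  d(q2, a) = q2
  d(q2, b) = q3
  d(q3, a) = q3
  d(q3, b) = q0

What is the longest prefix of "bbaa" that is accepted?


Run the DFA, marking each prefix where the state is accepting:
  "" -> q0 [accept]
  "b" -> q1 [reject]
  "bb" -> q0 [accept]
  "bba" -> q1 [reject]
  "bbaa" -> q3 [reject]

"bb"


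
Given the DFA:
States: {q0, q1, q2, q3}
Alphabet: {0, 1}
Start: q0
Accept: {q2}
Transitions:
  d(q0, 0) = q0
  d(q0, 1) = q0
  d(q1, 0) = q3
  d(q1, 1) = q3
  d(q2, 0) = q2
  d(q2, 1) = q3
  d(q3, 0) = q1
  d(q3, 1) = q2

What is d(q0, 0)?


Looking up transition d(q0, 0)

q0


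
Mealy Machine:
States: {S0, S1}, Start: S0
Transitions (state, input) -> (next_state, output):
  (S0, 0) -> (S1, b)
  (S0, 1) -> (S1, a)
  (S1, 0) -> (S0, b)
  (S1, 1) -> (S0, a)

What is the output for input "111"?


Step-by-step:
  (S0, 1) -> (S1, a)
  (S1, 1) -> (S0, a)
  (S0, 1) -> (S1, a)

"aaa"


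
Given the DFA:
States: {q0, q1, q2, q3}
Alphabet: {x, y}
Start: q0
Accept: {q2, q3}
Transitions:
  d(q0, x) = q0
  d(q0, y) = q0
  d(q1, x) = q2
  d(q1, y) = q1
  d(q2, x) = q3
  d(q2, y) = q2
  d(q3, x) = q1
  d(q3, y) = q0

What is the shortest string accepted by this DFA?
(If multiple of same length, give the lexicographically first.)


BFS by string length (lex-first path to each state shown):
  len 0: q0<-""
  len 1: q0<-"x"
  len 2: q0<-"xx"
  len 3: q0<-"xxx"
  len 4: q0<-"xxxx"
  len 5: q0<-"xxxxx"
  len 6: q0<-"xxxxxx"
  len 7: q0<-"xxxxxxx"
  len 8: q0<-"xxxxxxxx"

No string accepted (empty language)


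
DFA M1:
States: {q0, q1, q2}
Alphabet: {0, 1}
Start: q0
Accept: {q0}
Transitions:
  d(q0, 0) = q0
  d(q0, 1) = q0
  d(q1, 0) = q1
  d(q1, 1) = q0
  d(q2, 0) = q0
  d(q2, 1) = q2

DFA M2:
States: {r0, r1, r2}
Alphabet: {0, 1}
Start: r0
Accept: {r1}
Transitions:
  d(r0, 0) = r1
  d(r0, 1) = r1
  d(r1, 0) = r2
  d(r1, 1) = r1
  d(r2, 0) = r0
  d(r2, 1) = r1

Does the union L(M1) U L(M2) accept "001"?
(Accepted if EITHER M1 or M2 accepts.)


M1: final=q0 accepted=True
M2: final=r1 accepted=True

Yes, union accepts


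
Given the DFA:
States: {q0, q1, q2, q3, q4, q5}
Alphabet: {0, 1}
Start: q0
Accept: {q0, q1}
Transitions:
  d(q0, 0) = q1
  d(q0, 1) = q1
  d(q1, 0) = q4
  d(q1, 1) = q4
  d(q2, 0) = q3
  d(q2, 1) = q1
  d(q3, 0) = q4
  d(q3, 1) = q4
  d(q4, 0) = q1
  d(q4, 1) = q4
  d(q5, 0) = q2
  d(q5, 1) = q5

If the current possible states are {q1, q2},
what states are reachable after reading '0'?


Apply transition on '0' from each current state:
  d(q1, 0) = q4
  d(q2, 0) = q3

{q3, q4}


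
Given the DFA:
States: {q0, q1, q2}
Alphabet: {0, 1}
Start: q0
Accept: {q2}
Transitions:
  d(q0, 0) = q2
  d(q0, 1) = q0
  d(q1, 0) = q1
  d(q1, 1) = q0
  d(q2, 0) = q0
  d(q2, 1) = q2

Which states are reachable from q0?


BFS from q0:
  layer 0: {q0}
  layer 1: {q2}

{q0, q2}


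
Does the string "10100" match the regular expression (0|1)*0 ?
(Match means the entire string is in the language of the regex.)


|string| = 5; first = '1'; last = '0'

Yes, "10100" matches (0|1)*0


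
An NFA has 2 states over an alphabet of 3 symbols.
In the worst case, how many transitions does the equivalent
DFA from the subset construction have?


Subset construction: one DFA state per subset of NFA states = 2^2 = 4 states.
Each DFA state has 3 outgoing transitions: 4 * 3 = 12

12


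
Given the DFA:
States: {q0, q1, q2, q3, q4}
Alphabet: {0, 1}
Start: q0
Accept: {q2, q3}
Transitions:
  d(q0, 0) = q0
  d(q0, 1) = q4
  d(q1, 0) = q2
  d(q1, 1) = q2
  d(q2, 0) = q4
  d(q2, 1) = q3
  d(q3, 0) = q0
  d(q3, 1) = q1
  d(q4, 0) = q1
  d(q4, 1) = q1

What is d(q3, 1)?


Looking up transition d(q3, 1)

q1


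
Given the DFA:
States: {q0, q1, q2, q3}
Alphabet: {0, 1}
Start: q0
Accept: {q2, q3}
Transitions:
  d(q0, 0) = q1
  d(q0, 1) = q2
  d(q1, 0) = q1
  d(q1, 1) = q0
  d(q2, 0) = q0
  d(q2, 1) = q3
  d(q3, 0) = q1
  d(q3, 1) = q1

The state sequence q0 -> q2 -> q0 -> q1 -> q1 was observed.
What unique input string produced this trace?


Trace back each transition to find the symbol:
  q0 --[1]--> q2
  q2 --[0]--> q0
  q0 --[0]--> q1
  q1 --[0]--> q1

"1000"


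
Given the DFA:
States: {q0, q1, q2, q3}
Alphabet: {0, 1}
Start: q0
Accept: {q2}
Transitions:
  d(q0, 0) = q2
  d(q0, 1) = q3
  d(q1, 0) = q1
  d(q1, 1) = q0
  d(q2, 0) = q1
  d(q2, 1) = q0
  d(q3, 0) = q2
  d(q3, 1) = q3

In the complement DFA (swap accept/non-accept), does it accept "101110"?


Trace: q0 -> q3 -> q2 -> q0 -> q3 -> q3 -> q2
Final: q2
Original accept: {q2}
Complement: q2 is in original accept

No, complement rejects (original accepts)


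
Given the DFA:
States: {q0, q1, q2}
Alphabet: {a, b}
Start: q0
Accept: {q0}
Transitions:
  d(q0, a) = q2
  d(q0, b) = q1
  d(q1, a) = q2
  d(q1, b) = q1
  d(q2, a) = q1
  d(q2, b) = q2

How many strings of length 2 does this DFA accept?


Enumerating all length-2 strings:
  "aa" -> q1 [reject]
  "ab" -> q2 [reject]
  "ba" -> q2 [reject]
  "bb" -> q1 [reject]

0 out of 4


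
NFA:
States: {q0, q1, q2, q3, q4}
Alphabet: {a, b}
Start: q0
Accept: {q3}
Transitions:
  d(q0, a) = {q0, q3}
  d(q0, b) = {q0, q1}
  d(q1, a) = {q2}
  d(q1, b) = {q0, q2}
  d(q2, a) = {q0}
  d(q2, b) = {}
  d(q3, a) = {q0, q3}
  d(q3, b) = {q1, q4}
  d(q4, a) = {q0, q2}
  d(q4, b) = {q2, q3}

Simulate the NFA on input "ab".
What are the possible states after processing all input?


Start: {q0}
  --a--> {q0, q3}
  --b--> {q0, q1, q4}

{q0, q1, q4}


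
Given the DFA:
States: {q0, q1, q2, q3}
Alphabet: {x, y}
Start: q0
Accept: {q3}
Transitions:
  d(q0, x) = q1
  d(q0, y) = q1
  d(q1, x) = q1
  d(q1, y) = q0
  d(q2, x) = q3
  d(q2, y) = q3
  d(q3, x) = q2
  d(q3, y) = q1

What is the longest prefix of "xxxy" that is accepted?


Run the DFA, marking each prefix where the state is accepting:
  "" -> q0 [reject]
  "x" -> q1 [reject]
  "xx" -> q1 [reject]
  "xxx" -> q1 [reject]
  "xxxy" -> q0 [reject]

No prefix is accepted


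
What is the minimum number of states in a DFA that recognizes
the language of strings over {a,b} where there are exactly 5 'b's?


States: count = 0, 1, ..., 5 (that's 6 states), plus a dead state for count > 5.
Total: 6 + 1 = 7. Accept = count-5 state.

7


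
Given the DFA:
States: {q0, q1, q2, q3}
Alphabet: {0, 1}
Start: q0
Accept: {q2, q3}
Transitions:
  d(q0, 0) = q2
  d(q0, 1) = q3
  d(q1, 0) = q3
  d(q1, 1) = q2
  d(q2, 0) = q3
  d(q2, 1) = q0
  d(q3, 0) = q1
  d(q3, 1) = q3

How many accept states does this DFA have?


Accept states listed: {q2, q3}
Counting: q2(1) q3(2)

2


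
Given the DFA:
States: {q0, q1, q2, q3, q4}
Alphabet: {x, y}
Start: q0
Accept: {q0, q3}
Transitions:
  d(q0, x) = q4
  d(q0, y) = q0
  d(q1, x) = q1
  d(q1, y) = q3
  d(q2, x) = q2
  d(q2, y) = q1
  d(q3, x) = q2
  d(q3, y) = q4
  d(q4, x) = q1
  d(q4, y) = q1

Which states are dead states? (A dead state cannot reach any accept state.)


Forward reachability from each state:
  q0 -> reaches accept state q0 (live)
  q1 -> reaches accept state q3 (live)
  q2 -> reaches accept state q3 (live)
  q3 -> reaches accept state q3 (live)
  q4 -> reaches accept state q3 (live)

None (all states can reach an accept state)


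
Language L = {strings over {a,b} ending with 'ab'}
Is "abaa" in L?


last two symbols = 'aa'

No, "abaa" is not in L


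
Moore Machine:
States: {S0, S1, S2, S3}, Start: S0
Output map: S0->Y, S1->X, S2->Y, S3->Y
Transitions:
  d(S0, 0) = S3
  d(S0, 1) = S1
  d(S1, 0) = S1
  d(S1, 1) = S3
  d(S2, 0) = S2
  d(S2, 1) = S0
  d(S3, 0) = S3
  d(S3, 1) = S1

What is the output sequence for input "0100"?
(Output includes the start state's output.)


Start: S0 (output Y)
  --0--> S3 (output Y)
  --1--> S1 (output X)
  --0--> S1 (output X)
  --0--> S1 (output X)

"YYXXX"


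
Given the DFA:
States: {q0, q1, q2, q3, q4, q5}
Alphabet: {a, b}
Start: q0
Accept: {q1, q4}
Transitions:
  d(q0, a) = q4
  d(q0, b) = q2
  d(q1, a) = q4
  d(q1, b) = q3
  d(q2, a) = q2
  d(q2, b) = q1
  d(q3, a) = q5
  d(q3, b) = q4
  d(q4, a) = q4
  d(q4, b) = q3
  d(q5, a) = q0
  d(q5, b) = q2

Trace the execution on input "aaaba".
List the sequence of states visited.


Input: aaaba
d(q0, a) = q4
d(q4, a) = q4
d(q4, a) = q4
d(q4, b) = q3
d(q3, a) = q5


q0 -> q4 -> q4 -> q4 -> q3 -> q5


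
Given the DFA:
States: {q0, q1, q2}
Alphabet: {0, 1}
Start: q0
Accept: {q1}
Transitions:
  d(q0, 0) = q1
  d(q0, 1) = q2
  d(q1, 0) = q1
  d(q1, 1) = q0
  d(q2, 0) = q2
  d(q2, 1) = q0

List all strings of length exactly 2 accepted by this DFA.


All strings of length 2: 4 total
Accepted: 1

"00"


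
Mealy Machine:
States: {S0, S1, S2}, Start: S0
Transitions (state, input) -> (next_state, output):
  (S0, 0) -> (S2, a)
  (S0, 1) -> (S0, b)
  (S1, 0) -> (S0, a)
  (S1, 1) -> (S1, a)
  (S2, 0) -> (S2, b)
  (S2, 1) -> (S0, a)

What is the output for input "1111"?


Step-by-step:
  (S0, 1) -> (S0, b)
  (S0, 1) -> (S0, b)
  (S0, 1) -> (S0, b)
  (S0, 1) -> (S0, b)

"bbbb"


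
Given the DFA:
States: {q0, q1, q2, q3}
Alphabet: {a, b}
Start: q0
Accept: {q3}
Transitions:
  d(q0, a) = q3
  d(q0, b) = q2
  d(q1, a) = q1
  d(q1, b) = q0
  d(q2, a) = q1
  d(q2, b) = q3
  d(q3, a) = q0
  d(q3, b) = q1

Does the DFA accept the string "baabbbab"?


Trace: q0 -> q2 -> q1 -> q1 -> q0 -> q2 -> q3 -> q0 -> q2
Final state: q2
Accept states: {q3}

No, rejected (final state q2 is not an accept state)


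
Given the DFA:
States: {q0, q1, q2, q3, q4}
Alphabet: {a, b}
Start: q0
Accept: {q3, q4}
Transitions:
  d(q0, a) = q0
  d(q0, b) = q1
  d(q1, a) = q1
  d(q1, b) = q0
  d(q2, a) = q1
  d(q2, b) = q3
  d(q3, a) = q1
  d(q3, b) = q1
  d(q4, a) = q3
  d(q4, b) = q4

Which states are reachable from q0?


BFS from q0:
  layer 0: {q0}
  layer 1: {q1}

{q0, q1}


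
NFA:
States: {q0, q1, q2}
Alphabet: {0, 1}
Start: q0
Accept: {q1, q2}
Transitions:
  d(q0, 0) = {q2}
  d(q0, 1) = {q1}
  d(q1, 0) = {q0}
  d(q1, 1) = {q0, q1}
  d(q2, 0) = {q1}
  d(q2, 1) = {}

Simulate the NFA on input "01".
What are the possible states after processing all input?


Start: {q0}
  --0--> {q2}
  --1--> {}

{} (empty set, no valid transitions)


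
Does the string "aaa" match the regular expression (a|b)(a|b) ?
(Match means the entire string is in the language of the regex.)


|string| = 3; first = 'a'; last = 'a'

No, "aaa" does not match (a|b)(a|b)


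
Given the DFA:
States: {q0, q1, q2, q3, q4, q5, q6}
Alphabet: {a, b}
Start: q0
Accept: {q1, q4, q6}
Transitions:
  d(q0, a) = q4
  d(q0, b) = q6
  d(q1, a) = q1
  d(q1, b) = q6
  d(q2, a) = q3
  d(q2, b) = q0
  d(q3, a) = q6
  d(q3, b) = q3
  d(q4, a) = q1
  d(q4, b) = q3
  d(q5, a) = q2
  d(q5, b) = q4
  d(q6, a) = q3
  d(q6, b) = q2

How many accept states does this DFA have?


Accept states listed: {q1, q4, q6}
Counting: q1(1) q4(2) q6(3)

3


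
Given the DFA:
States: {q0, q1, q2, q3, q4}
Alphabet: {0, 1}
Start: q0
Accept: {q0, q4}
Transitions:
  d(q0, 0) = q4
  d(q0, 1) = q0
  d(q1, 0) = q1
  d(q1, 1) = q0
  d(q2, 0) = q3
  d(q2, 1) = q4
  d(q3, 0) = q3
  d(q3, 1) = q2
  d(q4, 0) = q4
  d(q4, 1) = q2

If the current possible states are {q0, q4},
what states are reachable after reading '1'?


Apply transition on '1' from each current state:
  d(q0, 1) = q0
  d(q4, 1) = q2

{q0, q2}


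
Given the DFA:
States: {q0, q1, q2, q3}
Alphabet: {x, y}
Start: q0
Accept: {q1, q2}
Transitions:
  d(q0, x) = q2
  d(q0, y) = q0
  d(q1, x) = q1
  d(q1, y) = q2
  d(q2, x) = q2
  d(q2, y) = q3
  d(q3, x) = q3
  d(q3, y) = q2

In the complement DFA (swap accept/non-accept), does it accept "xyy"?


Trace: q0 -> q2 -> q3 -> q2
Final: q2
Original accept: {q1, q2}
Complement: q2 is in original accept

No, complement rejects (original accepts)


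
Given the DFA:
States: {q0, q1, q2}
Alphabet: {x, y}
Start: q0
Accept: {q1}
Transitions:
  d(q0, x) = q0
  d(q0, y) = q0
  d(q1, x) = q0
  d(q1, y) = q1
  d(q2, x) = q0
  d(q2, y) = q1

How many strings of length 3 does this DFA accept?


Enumerating all length-3 strings:
  "xxx" -> q0 [reject]
  "xxy" -> q0 [reject]
  "xyx" -> q0 [reject]
  "xyy" -> q0 [reject]
  "yxx" -> q0 [reject]
  "yxy" -> q0 [reject]
  "yyx" -> q0 [reject]
  "yyy" -> q0 [reject]

0 out of 8


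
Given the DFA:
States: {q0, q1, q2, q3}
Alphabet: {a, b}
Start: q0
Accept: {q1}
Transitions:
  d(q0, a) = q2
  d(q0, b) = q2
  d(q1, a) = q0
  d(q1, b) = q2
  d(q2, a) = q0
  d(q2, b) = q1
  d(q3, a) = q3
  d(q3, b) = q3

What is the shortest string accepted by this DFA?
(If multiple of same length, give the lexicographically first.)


BFS by string length (lex-first path to each state shown):
  len 0: q0<-""
  len 1: q2<-"a"
  len 2: q0<-"aa", q1<-"ab"
Found accept state at length 2.

"ab"


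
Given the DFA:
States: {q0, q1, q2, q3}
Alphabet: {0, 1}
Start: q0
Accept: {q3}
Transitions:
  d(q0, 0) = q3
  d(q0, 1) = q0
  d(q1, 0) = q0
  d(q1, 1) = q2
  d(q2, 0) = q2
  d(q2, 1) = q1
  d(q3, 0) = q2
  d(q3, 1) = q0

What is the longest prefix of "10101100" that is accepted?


Run the DFA, marking each prefix where the state is accepting:
  "" -> q0 [reject]
  "1" -> q0 [reject]
  "10" -> q3 [accept]
  "101" -> q0 [reject]
  "1010" -> q3 [accept]
  "10101" -> q0 [reject]
  "101011" -> q0 [reject]
  "1010110" -> q3 [accept]
  "10101100" -> q2 [reject]

"1010110"


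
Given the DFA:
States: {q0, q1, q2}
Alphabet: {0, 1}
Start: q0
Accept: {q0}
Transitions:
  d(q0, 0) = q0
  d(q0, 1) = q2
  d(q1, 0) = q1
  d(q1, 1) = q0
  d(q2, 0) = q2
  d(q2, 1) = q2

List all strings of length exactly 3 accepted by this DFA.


All strings of length 3: 8 total
Accepted: 1

"000"


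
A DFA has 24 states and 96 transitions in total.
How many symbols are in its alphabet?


Each state has exactly one transition per symbol.
|alphabet| = transitions / states = 96 / 24 = 4

4


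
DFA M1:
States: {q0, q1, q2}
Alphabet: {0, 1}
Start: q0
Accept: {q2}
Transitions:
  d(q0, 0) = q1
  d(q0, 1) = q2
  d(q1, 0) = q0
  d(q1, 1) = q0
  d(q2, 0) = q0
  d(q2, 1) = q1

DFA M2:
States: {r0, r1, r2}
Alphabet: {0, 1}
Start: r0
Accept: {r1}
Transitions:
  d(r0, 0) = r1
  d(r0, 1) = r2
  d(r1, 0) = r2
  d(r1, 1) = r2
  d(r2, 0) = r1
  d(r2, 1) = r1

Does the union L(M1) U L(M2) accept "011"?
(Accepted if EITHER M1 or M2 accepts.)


M1: final=q2 accepted=True
M2: final=r1 accepted=True

Yes, union accepts


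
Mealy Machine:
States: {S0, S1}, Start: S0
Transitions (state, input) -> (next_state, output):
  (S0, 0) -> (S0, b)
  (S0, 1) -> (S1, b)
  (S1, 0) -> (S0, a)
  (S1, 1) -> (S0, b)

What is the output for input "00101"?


Step-by-step:
  (S0, 0) -> (S0, b)
  (S0, 0) -> (S0, b)
  (S0, 1) -> (S1, b)
  (S1, 0) -> (S0, a)
  (S0, 1) -> (S1, b)

"bbbab"


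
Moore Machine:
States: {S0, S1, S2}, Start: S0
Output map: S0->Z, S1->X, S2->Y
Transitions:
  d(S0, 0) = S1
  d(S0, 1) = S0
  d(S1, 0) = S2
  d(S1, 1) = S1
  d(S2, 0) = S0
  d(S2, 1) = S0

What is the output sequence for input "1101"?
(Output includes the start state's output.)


Start: S0 (output Z)
  --1--> S0 (output Z)
  --1--> S0 (output Z)
  --0--> S1 (output X)
  --1--> S1 (output X)

"ZZZXX"


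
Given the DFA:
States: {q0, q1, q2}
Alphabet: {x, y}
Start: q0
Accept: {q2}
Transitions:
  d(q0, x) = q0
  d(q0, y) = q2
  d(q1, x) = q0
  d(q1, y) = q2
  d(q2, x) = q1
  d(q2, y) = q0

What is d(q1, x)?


Looking up transition d(q1, x)

q0


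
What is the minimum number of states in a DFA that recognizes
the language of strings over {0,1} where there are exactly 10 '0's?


States: count = 0, 1, ..., 10 (that's 11 states), plus a dead state for count > 10.
Total: 11 + 1 = 12. Accept = count-10 state.

12


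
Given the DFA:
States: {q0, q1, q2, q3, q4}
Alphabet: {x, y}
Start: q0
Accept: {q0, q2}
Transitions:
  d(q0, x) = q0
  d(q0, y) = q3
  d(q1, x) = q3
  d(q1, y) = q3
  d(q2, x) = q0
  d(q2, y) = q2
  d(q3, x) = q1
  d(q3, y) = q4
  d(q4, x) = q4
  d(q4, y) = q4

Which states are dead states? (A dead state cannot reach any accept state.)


Forward reachability from each state:
  q0 -> reaches accept state q0 (live)
  q1 -> reaches {q1, q3, q4}, no accept state (dead)
  q2 -> reaches accept state q0 (live)
  q3 -> reaches {q1, q3, q4}, no accept state (dead)
  q4 -> reaches {q4}, no accept state (dead)

{q1, q3, q4}


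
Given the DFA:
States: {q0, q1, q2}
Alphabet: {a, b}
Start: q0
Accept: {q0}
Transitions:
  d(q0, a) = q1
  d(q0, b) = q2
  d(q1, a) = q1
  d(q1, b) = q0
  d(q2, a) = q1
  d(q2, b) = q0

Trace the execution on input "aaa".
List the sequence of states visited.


Input: aaa
d(q0, a) = q1
d(q1, a) = q1
d(q1, a) = q1


q0 -> q1 -> q1 -> q1


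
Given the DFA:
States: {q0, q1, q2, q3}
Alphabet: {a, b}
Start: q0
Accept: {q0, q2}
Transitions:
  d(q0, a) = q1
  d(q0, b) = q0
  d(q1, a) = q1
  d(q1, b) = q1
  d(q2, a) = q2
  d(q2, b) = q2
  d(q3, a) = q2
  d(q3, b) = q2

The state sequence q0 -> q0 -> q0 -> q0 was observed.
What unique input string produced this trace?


Trace back each transition to find the symbol:
  q0 --[b]--> q0
  q0 --[b]--> q0
  q0 --[b]--> q0

"bbb"


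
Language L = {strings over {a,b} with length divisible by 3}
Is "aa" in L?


length = 2; 2 mod 3 = 2

No, "aa" is not in L


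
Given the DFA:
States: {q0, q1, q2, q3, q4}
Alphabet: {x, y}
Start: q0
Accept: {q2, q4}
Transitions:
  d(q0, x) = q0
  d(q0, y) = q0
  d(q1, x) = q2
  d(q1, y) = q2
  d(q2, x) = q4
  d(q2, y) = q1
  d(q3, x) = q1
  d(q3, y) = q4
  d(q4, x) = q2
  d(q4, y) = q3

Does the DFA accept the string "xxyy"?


Trace: q0 -> q0 -> q0 -> q0 -> q0
Final state: q0
Accept states: {q2, q4}

No, rejected (final state q0 is not an accept state)


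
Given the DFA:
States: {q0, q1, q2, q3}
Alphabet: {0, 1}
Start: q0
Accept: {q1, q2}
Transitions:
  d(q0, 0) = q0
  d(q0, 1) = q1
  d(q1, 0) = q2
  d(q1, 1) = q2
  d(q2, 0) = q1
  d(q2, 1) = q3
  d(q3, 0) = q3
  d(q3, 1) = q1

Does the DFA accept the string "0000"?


Trace: q0 -> q0 -> q0 -> q0 -> q0
Final state: q0
Accept states: {q1, q2}

No, rejected (final state q0 is not an accept state)


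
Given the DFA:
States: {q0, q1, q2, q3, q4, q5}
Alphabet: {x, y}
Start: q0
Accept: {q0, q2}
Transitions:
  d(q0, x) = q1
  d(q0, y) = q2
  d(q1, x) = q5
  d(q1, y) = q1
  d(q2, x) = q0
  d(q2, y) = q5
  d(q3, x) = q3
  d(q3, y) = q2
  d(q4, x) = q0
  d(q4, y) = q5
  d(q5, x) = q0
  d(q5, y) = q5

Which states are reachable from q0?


BFS from q0:
  layer 0: {q0}
  layer 1: {q1, q2}
  layer 2: {q5}

{q0, q1, q2, q5}


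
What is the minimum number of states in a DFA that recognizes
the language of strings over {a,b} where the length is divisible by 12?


States track (length) mod 12.
Need 12 states: one per remainder 0..11; accept = remainder 0.

12


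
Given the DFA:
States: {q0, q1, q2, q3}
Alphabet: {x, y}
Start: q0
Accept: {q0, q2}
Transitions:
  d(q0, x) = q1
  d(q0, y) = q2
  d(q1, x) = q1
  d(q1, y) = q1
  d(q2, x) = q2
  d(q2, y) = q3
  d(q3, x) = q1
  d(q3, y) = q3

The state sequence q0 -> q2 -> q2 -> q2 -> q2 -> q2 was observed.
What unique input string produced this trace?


Trace back each transition to find the symbol:
  q0 --[y]--> q2
  q2 --[x]--> q2
  q2 --[x]--> q2
  q2 --[x]--> q2
  q2 --[x]--> q2

"yxxxx"


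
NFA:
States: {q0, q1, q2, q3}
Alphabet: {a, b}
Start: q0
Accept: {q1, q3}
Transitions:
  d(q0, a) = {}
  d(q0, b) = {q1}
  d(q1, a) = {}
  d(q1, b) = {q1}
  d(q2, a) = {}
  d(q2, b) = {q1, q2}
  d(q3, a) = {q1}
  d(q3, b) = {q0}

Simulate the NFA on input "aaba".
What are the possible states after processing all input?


Start: {q0}
  --a--> {}
  --a--> {}
  --b--> {}
  --a--> {}

{} (empty set, no valid transitions)


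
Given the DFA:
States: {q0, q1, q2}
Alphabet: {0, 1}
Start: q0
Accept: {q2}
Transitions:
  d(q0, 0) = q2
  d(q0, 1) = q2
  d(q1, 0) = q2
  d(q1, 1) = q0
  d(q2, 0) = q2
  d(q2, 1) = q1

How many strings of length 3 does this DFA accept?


Enumerating all length-3 strings:
  "000" -> q2 [accept]
  "001" -> q1 [reject]
  "010" -> q2 [accept]
  "011" -> q0 [reject]
  "100" -> q2 [accept]
  "101" -> q1 [reject]
  "110" -> q2 [accept]
  "111" -> q0 [reject]

4 out of 8


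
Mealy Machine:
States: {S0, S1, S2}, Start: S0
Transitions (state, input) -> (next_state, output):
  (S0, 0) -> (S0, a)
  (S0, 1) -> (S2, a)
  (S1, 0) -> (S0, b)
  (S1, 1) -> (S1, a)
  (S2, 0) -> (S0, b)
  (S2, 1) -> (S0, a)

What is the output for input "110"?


Step-by-step:
  (S0, 1) -> (S2, a)
  (S2, 1) -> (S0, a)
  (S0, 0) -> (S0, a)

"aaa"


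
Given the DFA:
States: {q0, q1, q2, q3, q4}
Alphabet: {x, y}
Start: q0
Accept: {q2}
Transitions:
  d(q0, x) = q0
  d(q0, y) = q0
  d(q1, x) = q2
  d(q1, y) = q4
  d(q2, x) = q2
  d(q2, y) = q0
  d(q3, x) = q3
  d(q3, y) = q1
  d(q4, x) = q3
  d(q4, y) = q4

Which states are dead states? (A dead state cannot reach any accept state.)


Forward reachability from each state:
  q0 -> reaches {q0}, no accept state (dead)
  q1 -> reaches accept state q2 (live)
  q2 -> reaches accept state q2 (live)
  q3 -> reaches accept state q2 (live)
  q4 -> reaches accept state q2 (live)

{q0}


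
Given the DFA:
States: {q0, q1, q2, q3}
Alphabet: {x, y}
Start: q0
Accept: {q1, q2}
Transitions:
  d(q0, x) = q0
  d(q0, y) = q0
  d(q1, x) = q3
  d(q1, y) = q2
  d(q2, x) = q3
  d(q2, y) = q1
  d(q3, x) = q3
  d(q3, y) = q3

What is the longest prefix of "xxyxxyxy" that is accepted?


Run the DFA, marking each prefix where the state is accepting:
  "" -> q0 [reject]
  "x" -> q0 [reject]
  "xx" -> q0 [reject]
  "xxy" -> q0 [reject]
  "xxyx" -> q0 [reject]
  "xxyxx" -> q0 [reject]
  "xxyxxy" -> q0 [reject]
  "xxyxxyx" -> q0 [reject]
  "xxyxxyxy" -> q0 [reject]

No prefix is accepted


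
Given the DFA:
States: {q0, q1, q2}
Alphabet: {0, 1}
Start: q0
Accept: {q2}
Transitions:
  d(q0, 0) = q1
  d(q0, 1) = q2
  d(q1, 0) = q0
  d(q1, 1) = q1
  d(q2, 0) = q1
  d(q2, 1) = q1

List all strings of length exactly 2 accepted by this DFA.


All strings of length 2: 4 total
Accepted: 0

None


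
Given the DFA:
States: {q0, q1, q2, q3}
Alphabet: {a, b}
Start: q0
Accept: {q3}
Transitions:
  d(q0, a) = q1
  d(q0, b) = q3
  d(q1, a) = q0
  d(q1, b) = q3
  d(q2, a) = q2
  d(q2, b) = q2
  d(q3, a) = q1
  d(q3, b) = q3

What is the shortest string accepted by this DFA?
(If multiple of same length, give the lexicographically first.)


BFS by string length (lex-first path to each state shown):
  len 0: q0<-""
  len 1: q1<-"a", q3<-"b"
Found accept state at length 1.

"b"


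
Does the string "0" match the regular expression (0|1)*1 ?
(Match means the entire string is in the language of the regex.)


|string| = 1; first = '0'; last = '0'

No, "0" does not match (0|1)*1


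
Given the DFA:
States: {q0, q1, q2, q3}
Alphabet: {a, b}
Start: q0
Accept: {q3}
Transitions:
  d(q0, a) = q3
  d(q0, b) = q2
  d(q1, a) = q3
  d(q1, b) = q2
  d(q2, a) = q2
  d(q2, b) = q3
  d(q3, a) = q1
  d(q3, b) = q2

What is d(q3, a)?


Looking up transition d(q3, a)

q1


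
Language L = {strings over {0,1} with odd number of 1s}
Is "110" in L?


count('1') = 2; 2 mod 2 = 0

No, "110" is not in L


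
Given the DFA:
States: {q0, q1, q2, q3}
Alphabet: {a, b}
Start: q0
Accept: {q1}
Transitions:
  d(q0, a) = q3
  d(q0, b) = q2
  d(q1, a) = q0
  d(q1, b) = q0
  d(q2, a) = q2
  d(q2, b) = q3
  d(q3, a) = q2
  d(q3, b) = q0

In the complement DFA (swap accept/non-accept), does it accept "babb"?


Trace: q0 -> q2 -> q2 -> q3 -> q0
Final: q0
Original accept: {q1}
Complement: q0 is not in original accept

Yes, complement accepts (original rejects)


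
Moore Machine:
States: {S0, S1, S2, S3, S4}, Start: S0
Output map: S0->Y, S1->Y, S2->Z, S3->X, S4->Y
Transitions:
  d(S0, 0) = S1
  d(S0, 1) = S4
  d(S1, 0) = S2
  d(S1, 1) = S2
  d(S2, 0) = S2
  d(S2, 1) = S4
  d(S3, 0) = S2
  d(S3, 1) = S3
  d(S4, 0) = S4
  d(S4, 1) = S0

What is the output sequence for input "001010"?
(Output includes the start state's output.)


Start: S0 (output Y)
  --0--> S1 (output Y)
  --0--> S2 (output Z)
  --1--> S4 (output Y)
  --0--> S4 (output Y)
  --1--> S0 (output Y)
  --0--> S1 (output Y)

"YYZYYYY"


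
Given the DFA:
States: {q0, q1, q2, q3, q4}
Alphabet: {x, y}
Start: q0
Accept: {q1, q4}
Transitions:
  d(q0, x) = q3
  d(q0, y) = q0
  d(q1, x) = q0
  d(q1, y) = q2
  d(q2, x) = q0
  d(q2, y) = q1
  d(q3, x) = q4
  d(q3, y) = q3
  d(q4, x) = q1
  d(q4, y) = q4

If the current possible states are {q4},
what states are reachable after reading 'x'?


Apply transition on 'x' from each current state:
  d(q4, x) = q1

{q1}


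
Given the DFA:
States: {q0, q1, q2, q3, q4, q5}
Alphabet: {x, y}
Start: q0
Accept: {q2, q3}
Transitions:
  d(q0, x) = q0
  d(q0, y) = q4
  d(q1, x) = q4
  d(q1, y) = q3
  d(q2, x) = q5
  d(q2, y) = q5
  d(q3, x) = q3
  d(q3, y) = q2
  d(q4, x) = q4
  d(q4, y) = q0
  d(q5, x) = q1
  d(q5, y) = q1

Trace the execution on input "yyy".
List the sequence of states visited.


Input: yyy
d(q0, y) = q4
d(q4, y) = q0
d(q0, y) = q4


q0 -> q4 -> q0 -> q4


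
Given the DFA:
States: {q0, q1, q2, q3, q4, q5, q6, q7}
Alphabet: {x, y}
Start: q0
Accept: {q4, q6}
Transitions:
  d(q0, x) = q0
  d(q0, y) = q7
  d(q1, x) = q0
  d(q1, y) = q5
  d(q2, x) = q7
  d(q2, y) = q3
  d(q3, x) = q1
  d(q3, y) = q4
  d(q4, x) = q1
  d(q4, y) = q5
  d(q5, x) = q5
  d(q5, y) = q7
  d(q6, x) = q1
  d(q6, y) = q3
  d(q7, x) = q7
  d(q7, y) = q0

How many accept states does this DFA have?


Accept states listed: {q4, q6}
Counting: q4(1) q6(2)

2


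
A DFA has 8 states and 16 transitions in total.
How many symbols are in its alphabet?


Each state has exactly one transition per symbol.
|alphabet| = transitions / states = 16 / 8 = 2

2


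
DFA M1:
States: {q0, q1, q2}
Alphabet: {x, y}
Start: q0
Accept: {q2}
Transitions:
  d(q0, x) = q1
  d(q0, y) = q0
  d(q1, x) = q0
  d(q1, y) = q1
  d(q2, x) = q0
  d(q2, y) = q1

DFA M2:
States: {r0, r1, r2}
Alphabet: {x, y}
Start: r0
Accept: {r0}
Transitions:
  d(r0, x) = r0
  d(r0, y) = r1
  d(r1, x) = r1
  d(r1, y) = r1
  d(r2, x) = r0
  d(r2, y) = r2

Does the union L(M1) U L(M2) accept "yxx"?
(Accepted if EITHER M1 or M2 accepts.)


M1: final=q0 accepted=False
M2: final=r1 accepted=False

No, union rejects (neither accepts)


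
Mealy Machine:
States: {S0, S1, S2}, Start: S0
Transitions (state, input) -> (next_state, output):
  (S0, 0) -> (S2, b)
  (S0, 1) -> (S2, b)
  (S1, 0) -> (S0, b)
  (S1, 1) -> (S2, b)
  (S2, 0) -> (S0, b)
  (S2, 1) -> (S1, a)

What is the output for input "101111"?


Step-by-step:
  (S0, 1) -> (S2, b)
  (S2, 0) -> (S0, b)
  (S0, 1) -> (S2, b)
  (S2, 1) -> (S1, a)
  (S1, 1) -> (S2, b)
  (S2, 1) -> (S1, a)

"bbbaba"


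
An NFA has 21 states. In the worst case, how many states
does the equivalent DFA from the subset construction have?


Subset construction: one DFA state per subset of NFA states.
2^21 = 2097152

2097152


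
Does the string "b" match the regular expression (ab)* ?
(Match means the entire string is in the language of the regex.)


|string| = 1; first = 'b'; last = 'b'

No, "b" does not match (ab)*


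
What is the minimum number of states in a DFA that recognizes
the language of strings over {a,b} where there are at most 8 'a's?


States: count = 0, 1, ..., 8 (all accepting; 9 states), plus a dead state for count > 8.
Total: 9 + 1 = 10.

10


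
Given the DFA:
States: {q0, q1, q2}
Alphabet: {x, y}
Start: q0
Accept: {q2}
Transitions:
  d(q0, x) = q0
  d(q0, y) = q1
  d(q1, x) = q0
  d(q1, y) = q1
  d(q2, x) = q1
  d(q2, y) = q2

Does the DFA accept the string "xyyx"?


Trace: q0 -> q0 -> q1 -> q1 -> q0
Final state: q0
Accept states: {q2}

No, rejected (final state q0 is not an accept state)


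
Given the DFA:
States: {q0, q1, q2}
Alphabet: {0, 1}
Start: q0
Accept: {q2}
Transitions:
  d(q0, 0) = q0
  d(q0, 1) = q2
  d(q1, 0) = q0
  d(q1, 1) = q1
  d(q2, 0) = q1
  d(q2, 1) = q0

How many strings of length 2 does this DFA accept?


Enumerating all length-2 strings:
  "00" -> q0 [reject]
  "01" -> q2 [accept]
  "10" -> q1 [reject]
  "11" -> q0 [reject]

1 out of 4


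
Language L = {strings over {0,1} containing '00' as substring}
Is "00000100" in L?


'00' occurs at index 0

Yes, "00000100" is in L


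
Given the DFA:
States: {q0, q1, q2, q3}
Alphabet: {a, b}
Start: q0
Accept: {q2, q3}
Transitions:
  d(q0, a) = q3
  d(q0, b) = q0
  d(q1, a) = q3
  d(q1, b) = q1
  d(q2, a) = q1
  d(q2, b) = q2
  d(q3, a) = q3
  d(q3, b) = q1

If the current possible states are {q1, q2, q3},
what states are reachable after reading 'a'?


Apply transition on 'a' from each current state:
  d(q1, a) = q3
  d(q2, a) = q1
  d(q3, a) = q3

{q1, q3}


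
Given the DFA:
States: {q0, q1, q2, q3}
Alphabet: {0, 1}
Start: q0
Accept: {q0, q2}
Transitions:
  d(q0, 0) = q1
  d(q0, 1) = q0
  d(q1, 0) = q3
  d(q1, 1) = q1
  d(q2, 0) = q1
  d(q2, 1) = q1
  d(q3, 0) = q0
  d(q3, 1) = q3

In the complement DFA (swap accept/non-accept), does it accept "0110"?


Trace: q0 -> q1 -> q1 -> q1 -> q3
Final: q3
Original accept: {q0, q2}
Complement: q3 is not in original accept

Yes, complement accepts (original rejects)
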